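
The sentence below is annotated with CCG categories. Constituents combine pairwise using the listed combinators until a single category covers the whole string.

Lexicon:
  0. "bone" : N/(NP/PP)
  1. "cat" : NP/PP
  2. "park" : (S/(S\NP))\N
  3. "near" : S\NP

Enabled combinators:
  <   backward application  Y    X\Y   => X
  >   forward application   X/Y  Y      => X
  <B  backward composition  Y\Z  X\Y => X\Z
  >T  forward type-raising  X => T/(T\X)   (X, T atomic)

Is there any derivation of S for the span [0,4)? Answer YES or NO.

YES

[0,4] S   >
  [0,3] S/(S\NP)   <
    [0,2] N   >
      [0,1] "bone" : N/(NP/PP)
      [1,2] "cat" : NP/PP
    [2,3] "park" : (S/(S\NP))\N
  [3,4] "near" : S\NP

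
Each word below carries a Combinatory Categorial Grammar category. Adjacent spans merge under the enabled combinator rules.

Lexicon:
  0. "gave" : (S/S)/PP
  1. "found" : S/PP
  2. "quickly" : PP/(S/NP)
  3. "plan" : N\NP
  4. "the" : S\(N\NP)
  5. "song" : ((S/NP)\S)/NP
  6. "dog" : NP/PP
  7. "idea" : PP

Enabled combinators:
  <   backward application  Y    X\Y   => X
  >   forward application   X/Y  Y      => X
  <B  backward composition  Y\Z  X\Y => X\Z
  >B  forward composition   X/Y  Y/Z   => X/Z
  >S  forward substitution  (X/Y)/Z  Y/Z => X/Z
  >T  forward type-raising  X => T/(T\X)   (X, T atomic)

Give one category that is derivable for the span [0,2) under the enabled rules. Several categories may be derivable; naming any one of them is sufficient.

[0,8] S   >
  [0,2] S/PP   >S
    [0,1] "gave" : (S/S)/PP
    [1,2] "found" : S/PP
  [2,8] PP   >
    [2,3] "quickly" : PP/(S/NP)
    [3,8] S/NP   <
      [3,5] S   <
        [3,4] "plan" : N\NP
        [4,5] "the" : S\(N\NP)
      [5,8] (S/NP)\S   >
        [5,6] "song" : ((S/NP)\S)/NP
        [6,8] NP   >
          [6,7] "dog" : NP/PP
          [7,8] "idea" : PP

S/PP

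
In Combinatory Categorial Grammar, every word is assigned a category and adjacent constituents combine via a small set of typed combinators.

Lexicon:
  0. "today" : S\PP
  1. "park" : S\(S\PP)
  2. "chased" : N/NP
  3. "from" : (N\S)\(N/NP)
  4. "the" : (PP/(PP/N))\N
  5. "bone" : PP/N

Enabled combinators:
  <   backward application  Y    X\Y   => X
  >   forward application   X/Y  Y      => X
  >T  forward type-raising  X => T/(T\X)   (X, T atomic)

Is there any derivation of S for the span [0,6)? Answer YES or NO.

S\PP S\(S\PP) N/NP (N\S)\(N/NP) (PP/(PP/N))\N PP/N
CKY chart[0,6] = {N/(N\PP), NP/(NP\PP), PP, PP/(PP\PP), S/(S\PP)}; S ∉ chart

NO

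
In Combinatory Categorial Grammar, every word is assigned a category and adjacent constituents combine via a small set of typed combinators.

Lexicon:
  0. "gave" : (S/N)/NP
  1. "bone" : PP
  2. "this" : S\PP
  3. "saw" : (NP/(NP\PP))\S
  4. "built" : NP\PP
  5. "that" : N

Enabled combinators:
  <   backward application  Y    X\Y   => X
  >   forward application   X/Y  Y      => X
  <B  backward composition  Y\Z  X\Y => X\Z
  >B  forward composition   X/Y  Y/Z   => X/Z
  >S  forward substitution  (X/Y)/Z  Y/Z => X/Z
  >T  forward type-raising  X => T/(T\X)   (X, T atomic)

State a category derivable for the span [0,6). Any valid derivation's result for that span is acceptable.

[0,6] S   >
  [0,5] S/N   >
    [0,1] "gave" : (S/N)/NP
    [1,5] NP   >
      [1,4] NP/(NP\PP)   <
        [1,3] S   <
          [1,2] "bone" : PP
          [2,3] "this" : S\PP
        [3,4] "saw" : (NP/(NP\PP))\S
      [4,5] "built" : NP\PP
  [5,6] "that" : N

S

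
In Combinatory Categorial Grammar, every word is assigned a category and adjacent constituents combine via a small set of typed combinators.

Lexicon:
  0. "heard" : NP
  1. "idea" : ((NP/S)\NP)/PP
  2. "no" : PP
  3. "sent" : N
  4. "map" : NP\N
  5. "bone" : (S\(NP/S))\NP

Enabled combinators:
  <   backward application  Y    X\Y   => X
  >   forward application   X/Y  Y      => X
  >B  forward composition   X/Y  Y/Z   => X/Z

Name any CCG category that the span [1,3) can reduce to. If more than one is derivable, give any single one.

(NP/S)\NP

[0,6] S   <
  [0,3] NP/S   <
    [0,1] "heard" : NP
    [1,3] (NP/S)\NP   >
      [1,2] "idea" : ((NP/S)\NP)/PP
      [2,3] "no" : PP
  [3,6] S\(NP/S)   <
    [3,5] NP   <
      [3,4] "sent" : N
      [4,5] "map" : NP\N
    [5,6] "bone" : (S\(NP/S))\NP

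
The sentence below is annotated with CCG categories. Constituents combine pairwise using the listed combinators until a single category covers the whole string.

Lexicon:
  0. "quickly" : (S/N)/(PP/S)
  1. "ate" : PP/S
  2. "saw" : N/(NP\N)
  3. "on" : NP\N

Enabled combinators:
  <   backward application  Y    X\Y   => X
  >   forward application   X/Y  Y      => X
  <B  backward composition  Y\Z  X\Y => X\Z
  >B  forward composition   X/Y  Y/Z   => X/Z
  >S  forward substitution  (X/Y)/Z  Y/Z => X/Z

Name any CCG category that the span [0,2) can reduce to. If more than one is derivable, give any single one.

S/N

[0,4] S   >
  [0,2] S/N   >
    [0,1] "quickly" : (S/N)/(PP/S)
    [1,2] "ate" : PP/S
  [2,4] N   >
    [2,3] "saw" : N/(NP\N)
    [3,4] "on" : NP\N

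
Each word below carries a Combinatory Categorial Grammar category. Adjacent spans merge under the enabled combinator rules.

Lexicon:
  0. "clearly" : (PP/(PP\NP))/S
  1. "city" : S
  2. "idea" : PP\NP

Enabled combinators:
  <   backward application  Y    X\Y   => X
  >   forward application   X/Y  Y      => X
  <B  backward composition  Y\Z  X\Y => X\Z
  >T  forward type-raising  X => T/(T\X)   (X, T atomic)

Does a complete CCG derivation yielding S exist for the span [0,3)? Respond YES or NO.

NO

(PP/(PP\NP))/S S PP\NP
CKY chart[0,3] = {N/(N\PP), NP/(NP\PP), PP, PP/(PP\PP), S/(S\PP)}; S ∉ chart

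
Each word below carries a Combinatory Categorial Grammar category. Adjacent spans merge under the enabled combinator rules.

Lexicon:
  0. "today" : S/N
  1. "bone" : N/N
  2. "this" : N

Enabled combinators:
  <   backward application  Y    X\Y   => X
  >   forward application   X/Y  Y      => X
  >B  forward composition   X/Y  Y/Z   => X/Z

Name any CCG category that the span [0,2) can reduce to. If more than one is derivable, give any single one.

S/N

[0,3] S   >
  [0,2] S/N   >B
    [0,1] "today" : S/N
    [1,2] "bone" : N/N
  [2,3] "this" : N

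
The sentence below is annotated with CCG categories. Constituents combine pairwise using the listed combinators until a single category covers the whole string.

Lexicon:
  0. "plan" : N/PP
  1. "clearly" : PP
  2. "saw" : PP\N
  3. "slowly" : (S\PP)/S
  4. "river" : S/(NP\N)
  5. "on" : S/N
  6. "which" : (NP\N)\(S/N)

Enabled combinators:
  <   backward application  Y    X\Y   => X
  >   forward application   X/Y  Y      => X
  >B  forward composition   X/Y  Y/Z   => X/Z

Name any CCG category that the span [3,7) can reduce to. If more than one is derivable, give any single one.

S\PP

[0,7] S   <
  [0,3] PP   <
    [0,2] N   >
      [0,1] "plan" : N/PP
      [1,2] "clearly" : PP
    [2,3] "saw" : PP\N
  [3,7] S\PP   >
    [3,4] "slowly" : (S\PP)/S
    [4,7] S   >
      [4,5] "river" : S/(NP\N)
      [5,7] NP\N   <
        [5,6] "on" : S/N
        [6,7] "which" : (NP\N)\(S/N)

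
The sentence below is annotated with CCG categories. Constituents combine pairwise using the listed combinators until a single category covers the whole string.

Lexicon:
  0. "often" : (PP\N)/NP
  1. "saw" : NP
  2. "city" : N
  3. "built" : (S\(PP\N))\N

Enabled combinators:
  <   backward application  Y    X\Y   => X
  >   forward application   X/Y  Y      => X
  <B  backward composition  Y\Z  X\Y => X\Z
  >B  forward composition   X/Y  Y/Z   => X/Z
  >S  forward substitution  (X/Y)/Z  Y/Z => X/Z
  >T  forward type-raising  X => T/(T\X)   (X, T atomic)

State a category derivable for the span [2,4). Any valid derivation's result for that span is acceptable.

S\(PP\N)

[0,4] S   <
  [0,2] PP\N   >
    [0,1] "often" : (PP\N)/NP
    [1,2] "saw" : NP
  [2,4] S\(PP\N)   <
    [2,3] "city" : N
    [3,4] "built" : (S\(PP\N))\N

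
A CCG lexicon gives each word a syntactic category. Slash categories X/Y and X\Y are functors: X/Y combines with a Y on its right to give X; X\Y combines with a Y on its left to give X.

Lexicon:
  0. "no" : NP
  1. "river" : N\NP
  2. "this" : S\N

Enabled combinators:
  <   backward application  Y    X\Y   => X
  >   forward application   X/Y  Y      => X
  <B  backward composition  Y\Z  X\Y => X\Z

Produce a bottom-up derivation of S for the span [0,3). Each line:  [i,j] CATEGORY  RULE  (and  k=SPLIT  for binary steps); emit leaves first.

[0,1] NP  lex  "no"
[1,2] N\NP  lex  "river"
[0,2] N  <  k=1
[2,3] S\N  lex  "this"
[0,3] S  <  k=2

[0,3] S   <
  [0,2] N   <
    [0,1] "no" : NP
    [1,2] "river" : N\NP
  [2,3] "this" : S\N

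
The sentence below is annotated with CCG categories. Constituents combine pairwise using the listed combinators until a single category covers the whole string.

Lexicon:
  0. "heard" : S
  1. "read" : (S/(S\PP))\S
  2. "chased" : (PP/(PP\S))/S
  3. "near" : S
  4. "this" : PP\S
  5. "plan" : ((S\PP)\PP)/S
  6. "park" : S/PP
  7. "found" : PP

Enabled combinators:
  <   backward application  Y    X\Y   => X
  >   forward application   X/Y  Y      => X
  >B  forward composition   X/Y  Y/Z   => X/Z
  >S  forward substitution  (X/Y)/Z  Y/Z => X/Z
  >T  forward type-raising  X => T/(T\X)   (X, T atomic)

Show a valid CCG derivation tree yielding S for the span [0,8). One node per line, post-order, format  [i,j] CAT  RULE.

[0,8] S   >
  [0,2] S/(S\PP)   <
    [0,1] "heard" : S
    [1,2] "read" : (S/(S\PP))\S
  [2,8] S\PP   <
    [2,5] PP   >
      [2,4] PP/(PP\S)   >
        [2,3] "chased" : (PP/(PP\S))/S
        [3,4] "near" : S
      [4,5] "this" : PP\S
    [5,8] (S\PP)\PP   >
      [5,6] "plan" : ((S\PP)\PP)/S
      [6,8] S   >
        [6,7] "park" : S/PP
        [7,8] "found" : PP

[0,1] S  lex  "heard"
[1,2] (S/(S\PP))\S  lex  "read"
[0,2] S/(S\PP)  <  k=1
[2,3] (PP/(PP\S))/S  lex  "chased"
[3,4] S  lex  "near"
[2,4] PP/(PP\S)  >  k=3
[4,5] PP\S  lex  "this"
[2,5] PP  >  k=4
[5,6] ((S\PP)\PP)/S  lex  "plan"
[6,7] S/PP  lex  "park"
[7,8] PP  lex  "found"
[6,8] S  >  k=7
[5,8] (S\PP)\PP  >  k=6
[2,8] S\PP  <  k=5
[0,8] S  >  k=2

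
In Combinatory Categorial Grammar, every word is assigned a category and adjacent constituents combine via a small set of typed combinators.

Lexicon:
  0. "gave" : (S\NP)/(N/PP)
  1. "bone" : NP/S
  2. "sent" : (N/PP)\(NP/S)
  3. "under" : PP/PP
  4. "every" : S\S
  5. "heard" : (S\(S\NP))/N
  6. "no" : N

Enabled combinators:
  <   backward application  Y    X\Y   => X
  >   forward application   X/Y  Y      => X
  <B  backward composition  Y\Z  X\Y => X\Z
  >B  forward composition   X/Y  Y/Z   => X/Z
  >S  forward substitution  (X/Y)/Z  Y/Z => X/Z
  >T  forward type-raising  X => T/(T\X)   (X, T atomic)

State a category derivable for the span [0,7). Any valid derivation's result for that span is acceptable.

S

[0,7] S   <
  [0,5] S\NP   <B
    [0,4] S\NP   >
      [0,1] "gave" : (S\NP)/(N/PP)
      [1,4] N/PP   >B
        [1,3] N/PP   <
          [1,2] "bone" : NP/S
          [2,3] "sent" : (N/PP)\(NP/S)
        [3,4] "under" : PP/PP
    [4,5] "every" : S\S
  [5,7] S\(S\NP)   >
    [5,6] "heard" : (S\(S\NP))/N
    [6,7] "no" : N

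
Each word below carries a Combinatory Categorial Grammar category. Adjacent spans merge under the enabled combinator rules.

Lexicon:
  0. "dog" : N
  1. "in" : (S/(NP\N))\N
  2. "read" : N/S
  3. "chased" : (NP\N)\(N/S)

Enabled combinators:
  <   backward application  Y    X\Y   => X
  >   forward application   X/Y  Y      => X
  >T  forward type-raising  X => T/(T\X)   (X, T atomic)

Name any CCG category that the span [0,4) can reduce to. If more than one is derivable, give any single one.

[0,4] S   >
  [0,2] S/(NP\N)   <
    [0,1] "dog" : N
    [1,2] "in" : (S/(NP\N))\N
  [2,4] NP\N   <
    [2,3] "read" : N/S
    [3,4] "chased" : (NP\N)\(N/S)

S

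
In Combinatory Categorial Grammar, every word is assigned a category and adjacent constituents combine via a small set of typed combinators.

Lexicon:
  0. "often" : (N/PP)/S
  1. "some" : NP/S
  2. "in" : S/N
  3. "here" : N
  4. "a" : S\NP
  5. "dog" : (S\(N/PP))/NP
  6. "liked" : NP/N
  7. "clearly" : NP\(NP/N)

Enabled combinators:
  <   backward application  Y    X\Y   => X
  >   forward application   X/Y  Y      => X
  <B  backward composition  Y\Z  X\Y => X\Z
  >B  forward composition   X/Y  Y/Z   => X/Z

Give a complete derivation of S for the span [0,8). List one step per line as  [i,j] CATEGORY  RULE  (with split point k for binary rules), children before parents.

[0,8] S   <
  [0,5] N/PP   >
    [0,1] "often" : (N/PP)/S
    [1,5] S   <
      [1,4] NP   >
        [1,3] NP/N   >B
          [1,2] "some" : NP/S
          [2,3] "in" : S/N
        [3,4] "here" : N
      [4,5] "a" : S\NP
  [5,8] S\(N/PP)   >
    [5,6] "dog" : (S\(N/PP))/NP
    [6,8] NP   <
      [6,7] "liked" : NP/N
      [7,8] "clearly" : NP\(NP/N)

[0,1] (N/PP)/S  lex  "often"
[1,2] NP/S  lex  "some"
[2,3] S/N  lex  "in"
[1,3] NP/N  >B  k=2
[3,4] N  lex  "here"
[1,4] NP  >  k=3
[4,5] S\NP  lex  "a"
[1,5] S  <  k=4
[0,5] N/PP  >  k=1
[5,6] (S\(N/PP))/NP  lex  "dog"
[6,7] NP/N  lex  "liked"
[7,8] NP\(NP/N)  lex  "clearly"
[6,8] NP  <  k=7
[5,8] S\(N/PP)  >  k=6
[0,8] S  <  k=5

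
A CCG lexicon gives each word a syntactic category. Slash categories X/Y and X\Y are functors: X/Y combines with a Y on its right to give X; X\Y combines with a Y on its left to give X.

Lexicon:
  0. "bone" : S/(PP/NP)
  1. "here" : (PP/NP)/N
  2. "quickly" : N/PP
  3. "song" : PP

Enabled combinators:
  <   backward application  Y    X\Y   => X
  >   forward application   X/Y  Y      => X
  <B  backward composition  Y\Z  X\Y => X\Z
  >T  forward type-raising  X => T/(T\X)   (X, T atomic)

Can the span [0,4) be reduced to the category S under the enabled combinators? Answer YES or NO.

[0,4] S   >
  [0,1] "bone" : S/(PP/NP)
  [1,4] PP/NP   >
    [1,2] "here" : (PP/NP)/N
    [2,4] N   >
      [2,3] "quickly" : N/PP
      [3,4] "song" : PP

YES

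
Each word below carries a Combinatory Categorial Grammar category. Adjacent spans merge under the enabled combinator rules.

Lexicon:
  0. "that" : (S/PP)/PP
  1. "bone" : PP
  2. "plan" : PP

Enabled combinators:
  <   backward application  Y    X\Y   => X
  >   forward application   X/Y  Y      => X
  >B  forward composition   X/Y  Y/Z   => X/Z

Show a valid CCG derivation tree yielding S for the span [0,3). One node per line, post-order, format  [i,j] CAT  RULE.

[0,3] S   >
  [0,2] S/PP   >
    [0,1] "that" : (S/PP)/PP
    [1,2] "bone" : PP
  [2,3] "plan" : PP

[0,1] (S/PP)/PP  lex  "that"
[1,2] PP  lex  "bone"
[0,2] S/PP  >  k=1
[2,3] PP  lex  "plan"
[0,3] S  >  k=2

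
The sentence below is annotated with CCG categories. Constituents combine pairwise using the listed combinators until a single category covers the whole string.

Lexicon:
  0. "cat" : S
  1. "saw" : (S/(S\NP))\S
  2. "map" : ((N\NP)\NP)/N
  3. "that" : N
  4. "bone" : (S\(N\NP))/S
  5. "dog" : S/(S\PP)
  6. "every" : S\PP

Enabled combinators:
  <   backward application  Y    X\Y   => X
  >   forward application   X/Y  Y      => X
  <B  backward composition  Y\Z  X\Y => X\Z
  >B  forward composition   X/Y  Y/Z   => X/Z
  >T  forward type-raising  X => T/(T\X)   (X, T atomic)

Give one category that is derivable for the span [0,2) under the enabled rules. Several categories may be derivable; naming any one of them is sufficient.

[0,7] S   >
  [0,2] S/(S\NP)   <
    [0,1] "cat" : S
    [1,2] "saw" : (S/(S\NP))\S
  [2,7] S\NP   <B
    [2,4] (N\NP)\NP   >
      [2,3] "map" : ((N\NP)\NP)/N
      [3,4] "that" : N
    [4,7] S\(N\NP)   >
      [4,5] "bone" : (S\(N\NP))/S
      [5,7] S   >
        [5,6] "dog" : S/(S\PP)
        [6,7] "every" : S\PP

S/(S\NP)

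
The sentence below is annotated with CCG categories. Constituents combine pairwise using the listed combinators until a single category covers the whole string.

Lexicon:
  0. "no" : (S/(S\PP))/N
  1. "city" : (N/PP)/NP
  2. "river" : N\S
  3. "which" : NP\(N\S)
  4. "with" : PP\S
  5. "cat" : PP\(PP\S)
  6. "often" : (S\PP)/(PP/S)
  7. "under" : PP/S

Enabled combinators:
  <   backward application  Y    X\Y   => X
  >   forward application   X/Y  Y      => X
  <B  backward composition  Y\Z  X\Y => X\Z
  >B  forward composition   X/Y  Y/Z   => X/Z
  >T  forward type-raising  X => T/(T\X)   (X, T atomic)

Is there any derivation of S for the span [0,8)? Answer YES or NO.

[0,8] S   >
  [0,6] S/(S\PP)   >
    [0,1] "no" : (S/(S\PP))/N
    [1,6] N   >
      [1,4] N/PP   >
        [1,2] "city" : (N/PP)/NP
        [2,4] NP   <
          [2,3] "river" : N\S
          [3,4] "which" : NP\(N\S)
      [4,6] PP   <
        [4,5] "with" : PP\S
        [5,6] "cat" : PP\(PP\S)
  [6,8] S\PP   >
    [6,7] "often" : (S\PP)/(PP/S)
    [7,8] "under" : PP/S

YES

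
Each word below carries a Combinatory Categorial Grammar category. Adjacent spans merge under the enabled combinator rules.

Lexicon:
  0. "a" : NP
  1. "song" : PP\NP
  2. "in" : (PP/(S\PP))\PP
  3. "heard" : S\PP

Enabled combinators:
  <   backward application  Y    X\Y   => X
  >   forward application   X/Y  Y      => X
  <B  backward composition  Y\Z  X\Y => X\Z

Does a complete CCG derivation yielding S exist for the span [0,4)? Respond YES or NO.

NO

NP PP\NP (PP/(S\PP))\PP S\PP
CKY chart[0,4] = {PP}; S ∉ chart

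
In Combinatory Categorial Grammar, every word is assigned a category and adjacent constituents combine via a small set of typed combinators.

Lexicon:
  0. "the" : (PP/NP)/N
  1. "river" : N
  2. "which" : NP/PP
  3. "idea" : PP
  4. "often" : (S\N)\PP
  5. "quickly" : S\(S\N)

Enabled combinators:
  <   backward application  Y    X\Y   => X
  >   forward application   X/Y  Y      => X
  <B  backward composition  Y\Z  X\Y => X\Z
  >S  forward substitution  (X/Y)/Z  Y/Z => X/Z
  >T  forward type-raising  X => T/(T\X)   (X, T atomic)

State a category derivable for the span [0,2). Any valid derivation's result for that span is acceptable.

PP/NP

[0,6] S   <
  [0,5] S\N   <
    [0,4] PP   >
      [0,2] PP/NP   >
        [0,1] "the" : (PP/NP)/N
        [1,2] "river" : N
      [2,4] NP   >
        [2,3] "which" : NP/PP
        [3,4] "idea" : PP
    [4,5] "often" : (S\N)\PP
  [5,6] "quickly" : S\(S\N)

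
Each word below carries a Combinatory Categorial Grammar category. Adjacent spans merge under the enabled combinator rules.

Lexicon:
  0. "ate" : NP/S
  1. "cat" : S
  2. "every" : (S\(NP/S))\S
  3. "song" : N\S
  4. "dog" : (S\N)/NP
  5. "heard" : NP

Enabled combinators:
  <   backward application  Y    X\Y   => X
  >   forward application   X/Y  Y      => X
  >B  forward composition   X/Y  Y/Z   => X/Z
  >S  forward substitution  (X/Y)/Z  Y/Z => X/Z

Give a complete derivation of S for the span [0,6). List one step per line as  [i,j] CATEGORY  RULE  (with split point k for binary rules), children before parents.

[0,6] S   <
  [0,4] N   <
    [0,3] S   <
      [0,1] "ate" : NP/S
      [1,3] S\(NP/S)   <
        [1,2] "cat" : S
        [2,3] "every" : (S\(NP/S))\S
    [3,4] "song" : N\S
  [4,6] S\N   >
    [4,5] "dog" : (S\N)/NP
    [5,6] "heard" : NP

[0,1] NP/S  lex  "ate"
[1,2] S  lex  "cat"
[2,3] (S\(NP/S))\S  lex  "every"
[1,3] S\(NP/S)  <  k=2
[0,3] S  <  k=1
[3,4] N\S  lex  "song"
[0,4] N  <  k=3
[4,5] (S\N)/NP  lex  "dog"
[5,6] NP  lex  "heard"
[4,6] S\N  >  k=5
[0,6] S  <  k=4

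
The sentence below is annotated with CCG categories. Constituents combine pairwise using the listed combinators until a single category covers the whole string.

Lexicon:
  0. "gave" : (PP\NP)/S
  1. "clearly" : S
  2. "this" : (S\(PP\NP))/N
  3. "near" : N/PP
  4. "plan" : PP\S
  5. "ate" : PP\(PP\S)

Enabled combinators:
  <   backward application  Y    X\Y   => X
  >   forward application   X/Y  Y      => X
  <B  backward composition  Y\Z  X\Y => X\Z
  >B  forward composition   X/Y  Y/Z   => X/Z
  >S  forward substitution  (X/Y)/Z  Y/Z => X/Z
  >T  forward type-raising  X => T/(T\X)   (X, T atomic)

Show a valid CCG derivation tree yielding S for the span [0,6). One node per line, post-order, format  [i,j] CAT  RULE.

[0,1] (PP\NP)/S  lex  "gave"
[1,2] S  lex  "clearly"
[0,2] PP\NP  >  k=1
[2,3] (S\(PP\NP))/N  lex  "this"
[3,4] N/PP  lex  "near"
[4,5] PP\S  lex  "plan"
[5,6] PP\(PP\S)  lex  "ate"
[4,6] PP  <  k=5
[3,6] N  >  k=4
[2,6] S\(PP\NP)  >  k=3
[0,6] S  <  k=2

[0,6] S   <
  [0,2] PP\NP   >
    [0,1] "gave" : (PP\NP)/S
    [1,2] "clearly" : S
  [2,6] S\(PP\NP)   >
    [2,3] "this" : (S\(PP\NP))/N
    [3,6] N   >
      [3,4] "near" : N/PP
      [4,6] PP   <
        [4,5] "plan" : PP\S
        [5,6] "ate" : PP\(PP\S)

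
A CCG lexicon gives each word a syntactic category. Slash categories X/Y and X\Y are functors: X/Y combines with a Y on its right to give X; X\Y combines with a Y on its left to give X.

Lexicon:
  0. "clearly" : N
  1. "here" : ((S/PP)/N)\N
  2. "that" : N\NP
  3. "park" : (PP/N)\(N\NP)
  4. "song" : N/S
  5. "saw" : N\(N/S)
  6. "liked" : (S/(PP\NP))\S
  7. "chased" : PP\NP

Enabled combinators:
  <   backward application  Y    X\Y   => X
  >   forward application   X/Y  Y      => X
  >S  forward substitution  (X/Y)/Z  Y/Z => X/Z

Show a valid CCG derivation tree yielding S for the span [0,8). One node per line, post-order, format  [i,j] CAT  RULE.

[0,1] N  lex  "clearly"
[1,2] ((S/PP)/N)\N  lex  "here"
[0,2] (S/PP)/N  <  k=1
[2,3] N\NP  lex  "that"
[3,4] (PP/N)\(N\NP)  lex  "park"
[2,4] PP/N  <  k=3
[0,4] S/N  >S  k=2
[4,5] N/S  lex  "song"
[5,6] N\(N/S)  lex  "saw"
[4,6] N  <  k=5
[0,6] S  >  k=4
[6,7] (S/(PP\NP))\S  lex  "liked"
[0,7] S/(PP\NP)  <  k=6
[7,8] PP\NP  lex  "chased"
[0,8] S  >  k=7

[0,8] S   >
  [0,7] S/(PP\NP)   <
    [0,6] S   >
      [0,4] S/N   >S
        [0,2] (S/PP)/N   <
          [0,1] "clearly" : N
          [1,2] "here" : ((S/PP)/N)\N
        [2,4] PP/N   <
          [2,3] "that" : N\NP
          [3,4] "park" : (PP/N)\(N\NP)
      [4,6] N   <
        [4,5] "song" : N/S
        [5,6] "saw" : N\(N/S)
    [6,7] "liked" : (S/(PP\NP))\S
  [7,8] "chased" : PP\NP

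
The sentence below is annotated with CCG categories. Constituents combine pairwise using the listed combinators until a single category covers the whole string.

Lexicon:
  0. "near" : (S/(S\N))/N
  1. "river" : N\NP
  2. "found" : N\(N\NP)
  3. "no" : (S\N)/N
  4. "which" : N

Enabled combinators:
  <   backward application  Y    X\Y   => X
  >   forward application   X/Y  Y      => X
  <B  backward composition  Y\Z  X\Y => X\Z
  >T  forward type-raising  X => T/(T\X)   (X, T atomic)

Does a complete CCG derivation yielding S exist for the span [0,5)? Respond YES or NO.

[0,5] S   >
  [0,3] S/(S\N)   >
    [0,1] "near" : (S/(S\N))/N
    [1,3] N   <
      [1,2] "river" : N\NP
      [2,3] "found" : N\(N\NP)
  [3,5] S\N   >
    [3,4] "no" : (S\N)/N
    [4,5] "which" : N

YES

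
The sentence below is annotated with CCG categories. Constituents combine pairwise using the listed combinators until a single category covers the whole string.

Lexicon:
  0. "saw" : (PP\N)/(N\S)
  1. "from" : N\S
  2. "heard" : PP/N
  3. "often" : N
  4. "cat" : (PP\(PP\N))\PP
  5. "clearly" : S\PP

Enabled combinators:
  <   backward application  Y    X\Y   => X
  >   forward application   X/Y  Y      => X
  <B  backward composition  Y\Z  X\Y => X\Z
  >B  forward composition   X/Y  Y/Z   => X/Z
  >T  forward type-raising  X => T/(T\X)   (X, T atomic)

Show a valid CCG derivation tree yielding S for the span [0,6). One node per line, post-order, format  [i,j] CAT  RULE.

[0,6] S   <
  [0,5] PP   <
    [0,2] PP\N   >
      [0,1] "saw" : (PP\N)/(N\S)
      [1,2] "from" : N\S
    [2,5] PP\(PP\N)   <
      [2,4] PP   >
        [2,3] "heard" : PP/N
        [3,4] "often" : N
      [4,5] "cat" : (PP\(PP\N))\PP
  [5,6] "clearly" : S\PP

[0,1] (PP\N)/(N\S)  lex  "saw"
[1,2] N\S  lex  "from"
[0,2] PP\N  >  k=1
[2,3] PP/N  lex  "heard"
[3,4] N  lex  "often"
[2,4] PP  >  k=3
[4,5] (PP\(PP\N))\PP  lex  "cat"
[2,5] PP\(PP\N)  <  k=4
[0,5] PP  <  k=2
[5,6] S\PP  lex  "clearly"
[0,6] S  <  k=5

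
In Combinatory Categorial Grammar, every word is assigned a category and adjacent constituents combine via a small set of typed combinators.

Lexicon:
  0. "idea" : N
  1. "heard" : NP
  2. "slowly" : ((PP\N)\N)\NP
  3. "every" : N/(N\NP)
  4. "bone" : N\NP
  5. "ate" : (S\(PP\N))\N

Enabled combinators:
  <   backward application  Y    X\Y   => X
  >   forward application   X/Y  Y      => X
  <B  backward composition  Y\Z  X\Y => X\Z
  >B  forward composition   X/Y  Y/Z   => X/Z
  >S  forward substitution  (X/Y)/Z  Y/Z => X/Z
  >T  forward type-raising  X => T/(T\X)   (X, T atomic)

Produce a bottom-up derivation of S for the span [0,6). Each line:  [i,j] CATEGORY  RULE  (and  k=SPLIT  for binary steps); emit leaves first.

[0,1] N  lex  "idea"
[1,2] NP  lex  "heard"
[2,3] ((PP\N)\N)\NP  lex  "slowly"
[1,3] (PP\N)\N  <  k=2
[0,3] PP\N  <  k=1
[3,4] N/(N\NP)  lex  "every"
[4,5] N\NP  lex  "bone"
[3,5] N  >  k=4
[5,6] (S\(PP\N))\N  lex  "ate"
[3,6] S\(PP\N)  <  k=5
[0,6] S  <  k=3

[0,6] S   <
  [0,3] PP\N   <
    [0,1] "idea" : N
    [1,3] (PP\N)\N   <
      [1,2] "heard" : NP
      [2,3] "slowly" : ((PP\N)\N)\NP
  [3,6] S\(PP\N)   <
    [3,5] N   >
      [3,4] "every" : N/(N\NP)
      [4,5] "bone" : N\NP
    [5,6] "ate" : (S\(PP\N))\N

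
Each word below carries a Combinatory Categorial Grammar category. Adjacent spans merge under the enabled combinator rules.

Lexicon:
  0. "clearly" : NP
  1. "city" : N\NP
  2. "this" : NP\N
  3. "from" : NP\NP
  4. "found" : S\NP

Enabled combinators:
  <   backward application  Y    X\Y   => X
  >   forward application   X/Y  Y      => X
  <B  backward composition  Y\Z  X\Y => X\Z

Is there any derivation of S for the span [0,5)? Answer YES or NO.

[0,5] S   <
  [0,3] NP   <
    [0,2] N   <
      [0,1] "clearly" : NP
      [1,2] "city" : N\NP
    [2,3] "this" : NP\N
  [3,5] S\NP   <B
    [3,4] "from" : NP\NP
    [4,5] "found" : S\NP

YES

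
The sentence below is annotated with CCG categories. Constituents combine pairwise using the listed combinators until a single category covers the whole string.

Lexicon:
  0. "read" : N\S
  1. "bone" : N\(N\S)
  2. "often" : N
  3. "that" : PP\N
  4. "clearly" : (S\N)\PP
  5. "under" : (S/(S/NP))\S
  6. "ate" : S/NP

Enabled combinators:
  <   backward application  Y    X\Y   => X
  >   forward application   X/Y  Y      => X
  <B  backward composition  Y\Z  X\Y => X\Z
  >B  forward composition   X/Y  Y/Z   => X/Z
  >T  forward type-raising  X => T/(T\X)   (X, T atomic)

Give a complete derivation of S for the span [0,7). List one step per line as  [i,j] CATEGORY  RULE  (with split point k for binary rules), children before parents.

[0,7] S   >
  [0,6] S/(S/NP)   <
    [0,5] S   <
      [0,2] N   <
        [0,1] "read" : N\S
        [1,2] "bone" : N\(N\S)
      [2,5] S\N   <
        [2,4] PP   >
          [2,3] PP/(PP\N)   >T
            [2,3] "often" : N
          [3,4] "that" : PP\N
        [4,5] "clearly" : (S\N)\PP
    [5,6] "under" : (S/(S/NP))\S
  [6,7] "ate" : S/NP

[0,1] N\S  lex  "read"
[1,2] N\(N\S)  lex  "bone"
[0,2] N  <  k=1
[2,3] N  lex  "often"
[2,3] PP/(PP\N)  >T
[3,4] PP\N  lex  "that"
[2,4] PP  >  k=3
[4,5] (S\N)\PP  lex  "clearly"
[2,5] S\N  <  k=4
[0,5] S  <  k=2
[5,6] (S/(S/NP))\S  lex  "under"
[0,6] S/(S/NP)  <  k=5
[6,7] S/NP  lex  "ate"
[0,7] S  >  k=6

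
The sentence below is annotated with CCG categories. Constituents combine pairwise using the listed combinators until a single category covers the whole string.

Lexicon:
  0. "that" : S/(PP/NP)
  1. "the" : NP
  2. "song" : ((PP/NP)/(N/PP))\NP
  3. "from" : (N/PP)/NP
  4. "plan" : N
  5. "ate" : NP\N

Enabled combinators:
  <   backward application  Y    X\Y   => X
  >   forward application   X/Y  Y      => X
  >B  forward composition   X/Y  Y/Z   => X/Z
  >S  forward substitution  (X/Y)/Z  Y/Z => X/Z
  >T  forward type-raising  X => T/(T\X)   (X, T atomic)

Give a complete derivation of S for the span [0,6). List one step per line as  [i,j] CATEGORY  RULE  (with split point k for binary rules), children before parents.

[0,1] S/(PP/NP)  lex  "that"
[1,2] NP  lex  "the"
[2,3] ((PP/NP)/(N/PP))\NP  lex  "song"
[1,3] (PP/NP)/(N/PP)  <  k=2
[3,4] (N/PP)/NP  lex  "from"
[4,5] N  lex  "plan"
[4,5] NP/(NP\N)  >T
[5,6] NP\N  lex  "ate"
[4,6] NP  >  k=5
[3,6] N/PP  >  k=4
[1,6] PP/NP  >  k=3
[0,6] S  >  k=1

[0,6] S   >
  [0,1] "that" : S/(PP/NP)
  [1,6] PP/NP   >
    [1,3] (PP/NP)/(N/PP)   <
      [1,2] "the" : NP
      [2,3] "song" : ((PP/NP)/(N/PP))\NP
    [3,6] N/PP   >
      [3,4] "from" : (N/PP)/NP
      [4,6] NP   >
        [4,5] NP/(NP\N)   >T
          [4,5] "plan" : N
        [5,6] "ate" : NP\N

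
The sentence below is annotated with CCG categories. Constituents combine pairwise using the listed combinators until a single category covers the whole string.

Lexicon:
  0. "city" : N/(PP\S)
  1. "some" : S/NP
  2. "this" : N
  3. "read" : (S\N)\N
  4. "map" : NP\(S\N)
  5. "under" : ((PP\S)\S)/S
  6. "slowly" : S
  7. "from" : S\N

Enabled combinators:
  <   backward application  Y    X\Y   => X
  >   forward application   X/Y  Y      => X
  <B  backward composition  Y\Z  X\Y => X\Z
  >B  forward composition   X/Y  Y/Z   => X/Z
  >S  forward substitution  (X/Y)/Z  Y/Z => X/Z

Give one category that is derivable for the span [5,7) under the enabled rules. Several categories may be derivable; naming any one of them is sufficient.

(PP\S)\S

[0,8] S   <
  [0,7] N   >
    [0,1] "city" : N/(PP\S)
    [1,7] PP\S   <
      [1,5] S   >
        [1,2] "some" : S/NP
        [2,5] NP   <
          [2,3] "this" : N
          [3,5] NP\N   <B
            [3,4] "read" : (S\N)\N
            [4,5] "map" : NP\(S\N)
      [5,7] (PP\S)\S   >
        [5,6] "under" : ((PP\S)\S)/S
        [6,7] "slowly" : S
  [7,8] "from" : S\N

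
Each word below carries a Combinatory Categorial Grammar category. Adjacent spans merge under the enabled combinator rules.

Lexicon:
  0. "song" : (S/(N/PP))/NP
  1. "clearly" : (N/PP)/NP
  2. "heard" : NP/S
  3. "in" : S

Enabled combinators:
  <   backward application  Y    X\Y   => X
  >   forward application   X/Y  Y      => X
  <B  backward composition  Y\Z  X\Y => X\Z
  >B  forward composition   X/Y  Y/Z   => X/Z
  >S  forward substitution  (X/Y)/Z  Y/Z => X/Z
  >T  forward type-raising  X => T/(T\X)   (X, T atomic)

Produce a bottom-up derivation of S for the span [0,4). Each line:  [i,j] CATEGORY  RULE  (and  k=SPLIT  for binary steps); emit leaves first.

[0,4] S   >
  [0,2] S/NP   >S
    [0,1] "song" : (S/(N/PP))/NP
    [1,2] "clearly" : (N/PP)/NP
  [2,4] NP   >
    [2,3] "heard" : NP/S
    [3,4] "in" : S

[0,1] (S/(N/PP))/NP  lex  "song"
[1,2] (N/PP)/NP  lex  "clearly"
[0,2] S/NP  >S  k=1
[2,3] NP/S  lex  "heard"
[3,4] S  lex  "in"
[2,4] NP  >  k=3
[0,4] S  >  k=2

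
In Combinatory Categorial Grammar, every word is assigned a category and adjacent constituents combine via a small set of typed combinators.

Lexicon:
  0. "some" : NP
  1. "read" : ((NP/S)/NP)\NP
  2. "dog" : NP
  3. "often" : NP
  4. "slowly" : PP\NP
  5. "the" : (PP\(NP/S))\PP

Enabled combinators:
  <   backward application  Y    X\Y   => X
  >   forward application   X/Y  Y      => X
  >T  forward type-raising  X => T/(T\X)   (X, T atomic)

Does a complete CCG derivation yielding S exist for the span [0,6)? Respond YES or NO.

NP ((NP/S)/NP)\NP NP NP PP\NP (PP\(NP/S))\PP
CKY chart[0,6] = {N/(N\PP), NP/(NP\PP), PP, PP/(PP\PP), S/(S\PP)}; S ∉ chart

NO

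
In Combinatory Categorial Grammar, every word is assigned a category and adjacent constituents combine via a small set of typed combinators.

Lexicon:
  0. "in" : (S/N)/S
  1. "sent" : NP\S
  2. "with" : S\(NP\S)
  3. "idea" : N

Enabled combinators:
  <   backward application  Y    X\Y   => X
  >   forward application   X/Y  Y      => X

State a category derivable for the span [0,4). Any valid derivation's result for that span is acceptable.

S

[0,4] S   >
  [0,3] S/N   >
    [0,1] "in" : (S/N)/S
    [1,3] S   <
      [1,2] "sent" : NP\S
      [2,3] "with" : S\(NP\S)
  [3,4] "idea" : N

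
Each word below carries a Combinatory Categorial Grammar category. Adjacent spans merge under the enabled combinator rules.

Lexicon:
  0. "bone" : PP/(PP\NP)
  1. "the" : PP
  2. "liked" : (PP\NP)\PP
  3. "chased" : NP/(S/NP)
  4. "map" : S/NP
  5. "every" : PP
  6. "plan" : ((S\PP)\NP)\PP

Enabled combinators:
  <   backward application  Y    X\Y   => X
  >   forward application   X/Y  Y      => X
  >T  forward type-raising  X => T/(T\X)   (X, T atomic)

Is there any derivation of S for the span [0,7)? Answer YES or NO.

[0,7] S   <
  [0,3] PP   >
    [0,1] "bone" : PP/(PP\NP)
    [1,3] PP\NP   <
      [1,2] "the" : PP
      [2,3] "liked" : (PP\NP)\PP
  [3,7] S\PP   <
    [3,5] NP   >
      [3,4] "chased" : NP/(S/NP)
      [4,5] "map" : S/NP
    [5,7] (S\PP)\NP   <
      [5,6] "every" : PP
      [6,7] "plan" : ((S\PP)\NP)\PP

YES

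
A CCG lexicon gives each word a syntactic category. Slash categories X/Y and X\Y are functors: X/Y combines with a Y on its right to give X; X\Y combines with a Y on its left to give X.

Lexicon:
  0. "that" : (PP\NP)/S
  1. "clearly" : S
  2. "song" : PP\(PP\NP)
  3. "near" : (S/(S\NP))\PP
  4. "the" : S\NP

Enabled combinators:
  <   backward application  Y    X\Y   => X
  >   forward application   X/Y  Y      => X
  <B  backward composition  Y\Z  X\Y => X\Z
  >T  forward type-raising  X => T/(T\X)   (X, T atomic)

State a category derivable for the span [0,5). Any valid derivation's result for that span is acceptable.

S

[0,5] S   >
  [0,4] S/(S\NP)   <
    [0,3] PP   <
      [0,2] PP\NP   >
        [0,1] "that" : (PP\NP)/S
        [1,2] "clearly" : S
      [2,3] "song" : PP\(PP\NP)
    [3,4] "near" : (S/(S\NP))\PP
  [4,5] "the" : S\NP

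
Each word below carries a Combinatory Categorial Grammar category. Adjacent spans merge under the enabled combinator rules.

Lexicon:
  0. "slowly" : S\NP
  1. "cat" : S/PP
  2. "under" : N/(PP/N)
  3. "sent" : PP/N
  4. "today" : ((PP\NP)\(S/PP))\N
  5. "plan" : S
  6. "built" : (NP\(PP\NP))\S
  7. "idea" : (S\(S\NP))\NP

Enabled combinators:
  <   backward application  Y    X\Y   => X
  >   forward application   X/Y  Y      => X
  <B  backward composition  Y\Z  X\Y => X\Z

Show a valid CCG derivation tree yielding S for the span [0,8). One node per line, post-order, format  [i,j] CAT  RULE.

[0,8] S   <
  [0,1] "slowly" : S\NP
  [1,8] S\(S\NP)   <
    [1,7] NP   <
      [1,5] PP\NP   <
        [1,2] "cat" : S/PP
        [2,5] (PP\NP)\(S/PP)   <
          [2,4] N   >
            [2,3] "under" : N/(PP/N)
            [3,4] "sent" : PP/N
          [4,5] "today" : ((PP\NP)\(S/PP))\N
      [5,7] NP\(PP\NP)   <
        [5,6] "plan" : S
        [6,7] "built" : (NP\(PP\NP))\S
    [7,8] "idea" : (S\(S\NP))\NP

[0,1] S\NP  lex  "slowly"
[1,2] S/PP  lex  "cat"
[2,3] N/(PP/N)  lex  "under"
[3,4] PP/N  lex  "sent"
[2,4] N  >  k=3
[4,5] ((PP\NP)\(S/PP))\N  lex  "today"
[2,5] (PP\NP)\(S/PP)  <  k=4
[1,5] PP\NP  <  k=2
[5,6] S  lex  "plan"
[6,7] (NP\(PP\NP))\S  lex  "built"
[5,7] NP\(PP\NP)  <  k=6
[1,7] NP  <  k=5
[7,8] (S\(S\NP))\NP  lex  "idea"
[1,8] S\(S\NP)  <  k=7
[0,8] S  <  k=1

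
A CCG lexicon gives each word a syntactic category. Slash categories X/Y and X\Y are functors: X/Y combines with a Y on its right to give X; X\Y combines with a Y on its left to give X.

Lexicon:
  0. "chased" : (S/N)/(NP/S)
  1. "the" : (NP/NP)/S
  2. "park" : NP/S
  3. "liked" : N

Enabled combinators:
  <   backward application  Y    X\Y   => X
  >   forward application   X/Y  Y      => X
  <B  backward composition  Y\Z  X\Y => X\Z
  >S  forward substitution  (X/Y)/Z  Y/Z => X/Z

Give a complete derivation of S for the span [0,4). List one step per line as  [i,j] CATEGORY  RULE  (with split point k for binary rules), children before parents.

[0,4] S   >
  [0,3] S/N   >
    [0,1] "chased" : (S/N)/(NP/S)
    [1,3] NP/S   >S
      [1,2] "the" : (NP/NP)/S
      [2,3] "park" : NP/S
  [3,4] "liked" : N

[0,1] (S/N)/(NP/S)  lex  "chased"
[1,2] (NP/NP)/S  lex  "the"
[2,3] NP/S  lex  "park"
[1,3] NP/S  >S  k=2
[0,3] S/N  >  k=1
[3,4] N  lex  "liked"
[0,4] S  >  k=3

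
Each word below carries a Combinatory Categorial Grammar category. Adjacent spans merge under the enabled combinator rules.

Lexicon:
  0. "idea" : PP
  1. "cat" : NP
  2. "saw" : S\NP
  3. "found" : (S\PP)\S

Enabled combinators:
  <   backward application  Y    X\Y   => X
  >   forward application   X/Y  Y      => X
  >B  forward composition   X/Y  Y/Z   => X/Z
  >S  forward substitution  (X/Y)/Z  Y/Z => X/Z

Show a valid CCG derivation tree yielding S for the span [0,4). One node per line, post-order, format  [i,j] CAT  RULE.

[0,1] PP  lex  "idea"
[1,2] NP  lex  "cat"
[2,3] S\NP  lex  "saw"
[1,3] S  <  k=2
[3,4] (S\PP)\S  lex  "found"
[1,4] S\PP  <  k=3
[0,4] S  <  k=1

[0,4] S   <
  [0,1] "idea" : PP
  [1,4] S\PP   <
    [1,3] S   <
      [1,2] "cat" : NP
      [2,3] "saw" : S\NP
    [3,4] "found" : (S\PP)\S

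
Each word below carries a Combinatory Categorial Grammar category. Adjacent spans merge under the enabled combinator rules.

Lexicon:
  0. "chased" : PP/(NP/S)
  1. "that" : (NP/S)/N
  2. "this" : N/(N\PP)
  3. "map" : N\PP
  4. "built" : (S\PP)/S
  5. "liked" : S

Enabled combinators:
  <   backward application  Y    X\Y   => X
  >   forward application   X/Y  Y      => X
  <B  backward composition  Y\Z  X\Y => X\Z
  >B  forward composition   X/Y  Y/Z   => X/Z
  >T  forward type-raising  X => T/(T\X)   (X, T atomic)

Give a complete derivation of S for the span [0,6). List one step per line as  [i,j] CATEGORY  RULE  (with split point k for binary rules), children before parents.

[0,1] PP/(NP/S)  lex  "chased"
[1,2] (NP/S)/N  lex  "that"
[0,2] PP/N  >B  k=1
[2,3] N/(N\PP)  lex  "this"
[3,4] N\PP  lex  "map"
[2,4] N  >  k=3
[0,4] PP  >  k=2
[4,5] (S\PP)/S  lex  "built"
[5,6] S  lex  "liked"
[4,6] S\PP  >  k=5
[0,6] S  <  k=4

[0,6] S   <
  [0,4] PP   >
    [0,2] PP/N   >B
      [0,1] "chased" : PP/(NP/S)
      [1,2] "that" : (NP/S)/N
    [2,4] N   >
      [2,3] "this" : N/(N\PP)
      [3,4] "map" : N\PP
  [4,6] S\PP   >
    [4,5] "built" : (S\PP)/S
    [5,6] "liked" : S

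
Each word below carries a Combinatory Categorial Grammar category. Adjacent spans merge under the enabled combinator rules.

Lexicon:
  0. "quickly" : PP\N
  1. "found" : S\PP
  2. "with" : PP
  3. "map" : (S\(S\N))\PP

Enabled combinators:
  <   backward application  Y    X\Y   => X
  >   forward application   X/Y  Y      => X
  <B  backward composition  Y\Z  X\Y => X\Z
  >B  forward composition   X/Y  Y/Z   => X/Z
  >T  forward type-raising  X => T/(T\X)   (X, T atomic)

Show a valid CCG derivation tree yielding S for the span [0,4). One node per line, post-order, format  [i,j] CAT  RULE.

[0,1] PP\N  lex  "quickly"
[1,2] S\PP  lex  "found"
[0,2] S\N  <B  k=1
[2,3] PP  lex  "with"
[3,4] (S\(S\N))\PP  lex  "map"
[2,4] S\(S\N)  <  k=3
[0,4] S  <  k=2

[0,4] S   <
  [0,2] S\N   <B
    [0,1] "quickly" : PP\N
    [1,2] "found" : S\PP
  [2,4] S\(S\N)   <
    [2,3] "with" : PP
    [3,4] "map" : (S\(S\N))\PP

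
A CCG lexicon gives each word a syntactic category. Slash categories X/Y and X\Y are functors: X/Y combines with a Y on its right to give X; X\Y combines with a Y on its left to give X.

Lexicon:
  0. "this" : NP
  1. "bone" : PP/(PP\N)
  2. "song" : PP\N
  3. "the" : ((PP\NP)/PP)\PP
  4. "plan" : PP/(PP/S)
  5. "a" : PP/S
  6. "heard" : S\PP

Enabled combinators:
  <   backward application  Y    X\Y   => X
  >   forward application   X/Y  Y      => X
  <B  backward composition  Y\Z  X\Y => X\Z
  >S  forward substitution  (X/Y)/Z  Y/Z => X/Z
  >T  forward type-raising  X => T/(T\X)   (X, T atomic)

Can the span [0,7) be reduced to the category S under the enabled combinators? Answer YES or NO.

[0,7] S   >
  [0,1] S/(S\NP)   >T
    [0,1] "this" : NP
  [1,7] S\NP   <B
    [1,6] PP\NP   >
      [1,4] (PP\NP)/PP   <
        [1,3] PP   >
          [1,2] "bone" : PP/(PP\N)
          [2,3] "song" : PP\N
        [3,4] "the" : ((PP\NP)/PP)\PP
      [4,6] PP   >
        [4,5] "plan" : PP/(PP/S)
        [5,6] "a" : PP/S
    [6,7] "heard" : S\PP

YES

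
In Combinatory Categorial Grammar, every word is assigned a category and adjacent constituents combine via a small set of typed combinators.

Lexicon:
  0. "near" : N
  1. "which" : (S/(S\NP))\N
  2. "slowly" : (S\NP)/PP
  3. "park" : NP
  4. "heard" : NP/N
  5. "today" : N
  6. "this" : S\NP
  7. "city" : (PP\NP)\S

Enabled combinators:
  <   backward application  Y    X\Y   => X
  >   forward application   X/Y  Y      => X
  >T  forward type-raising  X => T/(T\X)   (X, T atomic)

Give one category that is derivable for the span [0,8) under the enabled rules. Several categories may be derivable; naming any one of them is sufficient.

[0,8] S   >
  [0,2] S/(S\NP)   <
    [0,1] "near" : N
    [1,2] "which" : (S/(S\NP))\N
  [2,8] S\NP   >
    [2,3] "slowly" : (S\NP)/PP
    [3,8] PP   >
      [3,4] PP/(PP\NP)   >T
        [3,4] "park" : NP
      [4,8] PP\NP   <
        [4,7] S   <
          [4,6] NP   >
            [4,5] "heard" : NP/N
            [5,6] "today" : N
          [6,7] "this" : S\NP
        [7,8] "city" : (PP\NP)\S

S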